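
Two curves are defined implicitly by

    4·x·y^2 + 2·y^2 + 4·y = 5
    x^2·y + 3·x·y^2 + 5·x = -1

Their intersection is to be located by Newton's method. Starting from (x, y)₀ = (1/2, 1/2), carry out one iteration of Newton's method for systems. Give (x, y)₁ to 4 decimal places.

At (1/2, 1/2): F = (-2.0000, 4.0000).
Jacobian J = [[4·y^2, 8·x·y + 4·y + 4], [2·x·y + 3·y^2 + 5, x^2 + 6·x·y]].
At the point, J = [[1.0000, 8.0000], [6.2500, 1.7500]] (det J = -48.2500).
Solving J·Δ = −F gives Δ = (-0.7358, 0.3420).
Then the next iterate is (x, y)₁ = (-0.2358, 0.8420).

(-0.2358, 0.8420)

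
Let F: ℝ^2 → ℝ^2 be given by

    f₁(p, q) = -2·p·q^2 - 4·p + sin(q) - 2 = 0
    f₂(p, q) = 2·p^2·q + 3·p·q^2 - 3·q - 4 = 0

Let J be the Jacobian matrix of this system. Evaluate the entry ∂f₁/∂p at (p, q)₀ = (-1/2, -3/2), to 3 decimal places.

∂f₁/∂p = -2·q^2 - 4.
At (-1/2, -3/2) this is -8.500.

-8.500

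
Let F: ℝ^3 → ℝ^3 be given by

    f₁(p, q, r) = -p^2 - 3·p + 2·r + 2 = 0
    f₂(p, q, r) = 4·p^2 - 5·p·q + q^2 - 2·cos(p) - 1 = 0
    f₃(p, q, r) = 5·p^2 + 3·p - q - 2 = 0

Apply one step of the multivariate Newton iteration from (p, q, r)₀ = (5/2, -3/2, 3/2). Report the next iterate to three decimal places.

(1.152, -0.989, 0.484)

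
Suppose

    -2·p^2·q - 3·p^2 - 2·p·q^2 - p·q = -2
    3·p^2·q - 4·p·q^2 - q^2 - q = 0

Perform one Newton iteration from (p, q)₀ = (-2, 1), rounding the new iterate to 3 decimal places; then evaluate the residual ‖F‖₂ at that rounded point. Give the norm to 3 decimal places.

5.870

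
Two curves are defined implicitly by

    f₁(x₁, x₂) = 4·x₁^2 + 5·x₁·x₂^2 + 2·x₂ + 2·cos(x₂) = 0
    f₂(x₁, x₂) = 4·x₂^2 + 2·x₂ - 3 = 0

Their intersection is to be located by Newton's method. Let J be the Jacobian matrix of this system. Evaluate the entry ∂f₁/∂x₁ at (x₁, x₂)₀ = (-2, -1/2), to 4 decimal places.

-14.7500

∂f₁/∂x₁ = 8·x₁ + 5·x₂^2.
At (-2, -1/2) this is -14.7500.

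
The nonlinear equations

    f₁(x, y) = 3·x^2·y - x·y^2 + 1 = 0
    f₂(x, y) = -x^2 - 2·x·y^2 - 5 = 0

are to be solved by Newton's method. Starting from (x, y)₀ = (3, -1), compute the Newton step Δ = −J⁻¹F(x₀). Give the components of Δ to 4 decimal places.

At (3, -1): F = (-29.0000, -20.0000).
Jacobian J = [[6·x·y - y^2, 3·x^2 - 2·x·y], [-2·x - 2·y^2, -4·x·y]].
At the point, J = [[-19.0000, 33.0000], [-8.0000, 12.0000]] (det J = 36.0000).
Solving J·Δ = −F gives Δ = (-8.6667, -4.1111).

(-8.6667, -4.1111)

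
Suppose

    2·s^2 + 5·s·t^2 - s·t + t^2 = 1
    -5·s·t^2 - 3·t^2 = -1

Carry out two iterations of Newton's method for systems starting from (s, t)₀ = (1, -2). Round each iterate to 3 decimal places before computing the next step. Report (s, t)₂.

(0.521, -0.757)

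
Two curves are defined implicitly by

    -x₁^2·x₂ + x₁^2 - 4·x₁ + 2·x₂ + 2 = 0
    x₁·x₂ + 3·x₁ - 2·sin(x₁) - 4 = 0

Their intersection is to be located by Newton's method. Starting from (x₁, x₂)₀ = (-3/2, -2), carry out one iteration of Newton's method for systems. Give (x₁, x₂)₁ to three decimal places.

(-0.638, -3.843)

At (-3/2, -2): F = (10.750, -3.50501).
Jacobian J = [[-2·x₁·x₂ + 2·x₁ - 4, -x₁^2 + 2], [x₂ - 2·cos(x₁) + 3, x₁]].
At the point, J = [[-13.000, -0.250], [0.85853, -1.500]] (det J = 19.71463).
Solving J·Δ = −F gives Δ = (0.862, -1.843).
Then the next iterate is (x₁, x₂)₁ = (-0.638, -3.843).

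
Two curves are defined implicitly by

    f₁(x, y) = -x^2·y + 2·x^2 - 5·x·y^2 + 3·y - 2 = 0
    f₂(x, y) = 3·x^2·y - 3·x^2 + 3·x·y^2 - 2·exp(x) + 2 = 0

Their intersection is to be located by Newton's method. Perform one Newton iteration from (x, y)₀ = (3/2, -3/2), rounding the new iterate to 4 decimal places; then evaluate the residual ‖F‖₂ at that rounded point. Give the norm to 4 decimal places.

At (3/2, -3/2): F = (-15.5000, -13.713378).
Jacobian J = [[-2·x·y + 4·x - 5·y^2, -x^2 - 10·x·y + 3], [6·x·y - 6·x + 3·y^2 - 2·exp(x), 3·x^2 + 6·x·y]].
At the point, J = [[-0.7500, 23.2500], [-24.713378, -6.7500]] (det J = 579.648542).
Solving J·Δ = −F gives Δ = (-0.7305, 0.6431).
Then the next iterate is (x, y)₁ = (0.7695, -0.8569).
Re-evaluating at (0.7695, -0.8569): F = (-5.704176, -3.920873), so ‖F‖₂ = 6.9218.

6.9218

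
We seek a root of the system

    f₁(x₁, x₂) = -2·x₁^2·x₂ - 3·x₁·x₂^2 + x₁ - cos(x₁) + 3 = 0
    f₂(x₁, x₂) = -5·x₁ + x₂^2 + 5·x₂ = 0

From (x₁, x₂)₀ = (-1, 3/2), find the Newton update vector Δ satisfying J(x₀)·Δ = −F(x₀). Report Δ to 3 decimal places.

(2.034, -0.572)

At (-1, 3/2): F = (5.20970, 14.750).
Jacobian J = [[-4·x₁·x₂ - 3·x₂^2 + sin(x₁) + 1, -2·x₁^2 - 6·x₁·x₂], [-5, 2·x₂ + 5]].
At the point, J = [[-0.59147, 7.000], [-5.000, 8.000]] (det J = 30.26823).
Solving J·Δ = −F gives Δ = (2.034, -0.572).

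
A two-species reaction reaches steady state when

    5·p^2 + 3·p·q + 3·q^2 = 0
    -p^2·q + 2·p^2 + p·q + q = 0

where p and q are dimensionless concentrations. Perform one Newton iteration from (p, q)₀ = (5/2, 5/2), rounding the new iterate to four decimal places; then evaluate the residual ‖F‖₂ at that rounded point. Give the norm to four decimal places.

At (5/2, 5/2): F = (68.7500, 5.6250).
Jacobian J = [[10·p + 3·q, 3·p + 6·q], [-2·p·q + 4·p + q, -p^2 + p + 1]].
At the point, J = [[32.5000, 22.5000], [0.0000, -2.7500]] (det J = -89.3750).
Solving J·Δ = −F gives Δ = (-3.5315, 2.0455).
Then the next iterate is (p, q)₁ = (-1.0315, 4.5455).
Re-evaluating at (-1.0315, 4.5455): F = (53.238622, -2.851576), so ‖F‖₂ = 53.3149.

53.3149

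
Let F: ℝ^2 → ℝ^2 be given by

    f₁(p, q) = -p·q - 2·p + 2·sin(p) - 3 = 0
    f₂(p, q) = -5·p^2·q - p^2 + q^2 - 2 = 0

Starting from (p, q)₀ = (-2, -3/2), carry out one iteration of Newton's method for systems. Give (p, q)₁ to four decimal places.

(-2.4275, 0.1245)

At (-2, -3/2): F = (-3.818595, 26.2500).
Jacobian J = [[-q + 2·cos(p) - 2, -p], [-10·p·q - 2·p, -5·p^2 + 2·q]].
At the point, J = [[-1.332294, 2.0000], [-26.0000, -23.0000]] (det J = 82.642754).
Solving J·Δ = −F gives Δ = (-0.4275, 1.6245).
Then the next iterate is (p, q)₁ = (-2.4275, 0.1245).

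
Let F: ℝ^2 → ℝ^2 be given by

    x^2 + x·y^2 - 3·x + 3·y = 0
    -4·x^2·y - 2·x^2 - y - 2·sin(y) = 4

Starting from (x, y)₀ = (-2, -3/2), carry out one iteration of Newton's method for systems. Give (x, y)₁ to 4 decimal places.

At (-2, -3/2): F = (1.0000, 15.494990).
Jacobian J = [[2·x + y^2 - 3, 2·x·y + 3], [-8·x·y - 4·x, -4·x^2 - 2·cos(y) - 1]].
At the point, J = [[-4.7500, 9.0000], [-16.0000, -17.141474]] (det J = 225.422003).
Solving J·Δ = −F gives Δ = (0.6947, 0.2555).
Then the next iterate is (x, y)₁ = (-1.3053, -1.2445).

(-1.3053, -1.2445)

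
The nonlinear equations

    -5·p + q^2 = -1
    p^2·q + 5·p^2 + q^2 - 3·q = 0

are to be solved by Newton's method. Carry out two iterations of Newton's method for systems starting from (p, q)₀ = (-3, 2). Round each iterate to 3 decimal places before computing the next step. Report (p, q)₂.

(-0.398, -0.677)

At (-3, 2): F = (20.000, 61.000).
Jacobian J = [[-5, 2·q], [2·p·q + 10·p, p^2 + 2·q - 3]].
At the point, J = [[-5.000, 4.000], [-42.000, 10.000]] (det J = 118.000).
Solving J·Δ = −F gives Δ = (0.373, -4.534).
Then the next iterate is (p, q)₁ = (-2.627, -2.534).
Round to (-2.627, -2.534) and repeat: F = (20.55616, 31.04134), J = [[-5.000, -5.068], [-12.95636, -1.16687]].
Δ = (2.229, 1.857), so (p, q)₂ = (-0.398, -0.677).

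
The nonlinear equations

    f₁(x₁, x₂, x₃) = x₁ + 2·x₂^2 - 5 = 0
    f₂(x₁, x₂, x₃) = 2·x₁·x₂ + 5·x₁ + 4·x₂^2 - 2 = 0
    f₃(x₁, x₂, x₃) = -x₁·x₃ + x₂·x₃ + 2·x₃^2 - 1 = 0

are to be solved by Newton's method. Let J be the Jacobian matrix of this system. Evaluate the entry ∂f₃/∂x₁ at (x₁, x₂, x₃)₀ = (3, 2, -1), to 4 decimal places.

∂f₃/∂x₁ = -x₃.
At (3, 2, -1) this is 1.0000.

1.0000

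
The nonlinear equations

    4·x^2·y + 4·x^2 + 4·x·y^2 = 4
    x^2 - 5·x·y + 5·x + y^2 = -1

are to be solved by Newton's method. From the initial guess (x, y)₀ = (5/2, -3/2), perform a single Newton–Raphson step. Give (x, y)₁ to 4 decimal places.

(1.4248, -0.0850)

At (5/2, -3/2): F = (6.0000, 40.7500).
Jacobian J = [[8·x·y + 8·x + 4·y^2, 4·x^2 + 8·x·y], [2·x - 5·y + 5, -5·x + 2·y]].
At the point, J = [[-1.0000, -5.0000], [17.5000, -15.5000]] (det J = 103.0000).
Solving J·Δ = −F gives Δ = (-1.0752, 1.4150).
Then the next iterate is (x, y)₁ = (1.4248, -0.0850).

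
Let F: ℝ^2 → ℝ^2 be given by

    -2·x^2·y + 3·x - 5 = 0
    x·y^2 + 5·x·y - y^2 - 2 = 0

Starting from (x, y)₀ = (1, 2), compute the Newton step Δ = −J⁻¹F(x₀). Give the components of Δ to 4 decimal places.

(4.6667, -14.6667)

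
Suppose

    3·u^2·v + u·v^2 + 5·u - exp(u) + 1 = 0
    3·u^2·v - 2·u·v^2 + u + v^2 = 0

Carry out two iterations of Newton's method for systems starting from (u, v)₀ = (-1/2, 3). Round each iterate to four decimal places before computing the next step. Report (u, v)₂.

(-3.3378, -4.9668)

At (-1/2, 3): F = (-4.356531, 19.7500).
Jacobian J = [[6·u·v + v^2 - exp(u) + 5, 3·u^2 + 2·u·v], [6·u·v - 2·v^2 + 1, 3·u^2 - 4·u·v + 2·v]].
At the point, J = [[4.393469, -2.2500], [-26.0000, 12.7500]] (det J = -2.483266).
Solving J·Δ = −F gives Δ = (-4.4732, -10.6709).
Then the next iterate is (u, v)₁ = (-4.9732, -7.6709).
Round to (-4.9732, -7.6709) and repeat: F = (-885.676096, 69.975981), J = [[292.729305, 150.495994], [112.208106, -93.739325]].
Δ = (1.6354, 2.7041), so (u, v)₂ = (-3.3378, -4.9668).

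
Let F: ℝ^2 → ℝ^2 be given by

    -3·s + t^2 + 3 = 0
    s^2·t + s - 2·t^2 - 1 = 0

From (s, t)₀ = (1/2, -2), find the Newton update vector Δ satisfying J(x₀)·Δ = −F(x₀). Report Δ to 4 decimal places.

(0.3261, 1.1304)

At (1/2, -2): F = (5.5000, -9.0000).
Jacobian J = [[-3, 2·t], [2·s·t + 1, s^2 - 4·t]].
At the point, J = [[-3.0000, -4.0000], [-1.0000, 8.2500]] (det J = -28.7500).
Solving J·Δ = −F gives Δ = (0.3261, 1.1304).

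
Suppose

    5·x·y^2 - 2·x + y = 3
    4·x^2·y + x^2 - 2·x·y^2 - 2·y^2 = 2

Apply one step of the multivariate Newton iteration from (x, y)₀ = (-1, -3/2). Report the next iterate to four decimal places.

(0.1176, -1.2868)

At (-1, -3/2): F = (-13.7500, -7.0000).
Jacobian J = [[5·y^2 - 2, 10·x·y + 1], [8·x·y + 2·x - 2·y^2, 4·x^2 - 4·x·y - 4·y]].
At the point, J = [[9.2500, 16.0000], [5.5000, 4.0000]] (det J = -51.0000).
Solving J·Δ = −F gives Δ = (1.1176, 0.2132).
Then the next iterate is (x, y)₁ = (0.1176, -1.2868).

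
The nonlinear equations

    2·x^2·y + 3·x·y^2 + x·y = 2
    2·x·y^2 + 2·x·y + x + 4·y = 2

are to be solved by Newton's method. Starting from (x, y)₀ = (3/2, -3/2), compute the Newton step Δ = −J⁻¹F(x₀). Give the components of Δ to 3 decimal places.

(1.148, -0.690)

At (3/2, -3/2): F = (-0.875, -4.250).
Jacobian J = [[4·x·y + 3·y^2 + y, 2·x^2 + 6·x·y + x], [2·y^2 + 2·y + 1, 4·x·y + 2·x + 4]].
At the point, J = [[-3.750, -7.500], [2.500, -2.000]] (det J = 26.250).
Solving J·Δ = −F gives Δ = (1.148, -0.690).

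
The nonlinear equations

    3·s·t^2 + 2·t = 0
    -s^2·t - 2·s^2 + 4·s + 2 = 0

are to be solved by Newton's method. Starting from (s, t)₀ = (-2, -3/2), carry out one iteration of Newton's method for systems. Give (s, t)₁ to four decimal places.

At (-2, -3/2): F = (-16.5000, -8.0000).
Jacobian J = [[3·t^2, 6·s·t + 2], [-2·s·t - 4·s + 4, -s^2]].
At the point, J = [[6.7500, 20.0000], [6.0000, -4.0000]] (det J = -147.0000).
Solving J·Δ = −F gives Δ = (1.5374, 0.3061).
Then the next iterate is (s, t)₁ = (-0.4626, -1.1939).

(-0.4626, -1.1939)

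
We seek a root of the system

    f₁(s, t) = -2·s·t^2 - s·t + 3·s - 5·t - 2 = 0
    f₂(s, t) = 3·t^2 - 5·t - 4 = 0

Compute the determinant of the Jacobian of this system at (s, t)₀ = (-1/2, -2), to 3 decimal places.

51.000

J = [[-2·t^2 - t + 3, -4·s·t - s - 5], [0, 6·t - 5]].
At the point, J = [[-3.000, -8.500], [0.000, -17.000]].
det J = 51.000.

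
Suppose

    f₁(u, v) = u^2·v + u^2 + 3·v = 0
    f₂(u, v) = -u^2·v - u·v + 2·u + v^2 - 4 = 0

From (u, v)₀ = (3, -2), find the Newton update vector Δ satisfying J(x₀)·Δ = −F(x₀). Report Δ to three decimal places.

(-1.250, 0.625)

At (3, -2): F = (-15.000, 30.000).
Jacobian J = [[2·u·v + 2·u, u^2 + 3], [-2·u·v - v + 2, -u^2 - u + 2·v]].
At the point, J = [[-6.000, 12.000], [16.000, -16.000]] (det J = -96.000).
Solving J·Δ = −F gives Δ = (-1.250, 0.625).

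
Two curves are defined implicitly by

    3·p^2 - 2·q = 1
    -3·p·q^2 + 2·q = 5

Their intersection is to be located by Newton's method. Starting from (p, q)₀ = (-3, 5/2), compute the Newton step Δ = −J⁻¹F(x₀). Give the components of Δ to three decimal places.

(1.244, -0.700)

At (-3, 5/2): F = (21.000, 56.250).
Jacobian J = [[6·p, -2], [-3·q^2, -6·p·q + 2]].
At the point, J = [[-18.000, -2.000], [-18.750, 47.000]] (det J = -883.500).
Solving J·Δ = −F gives Δ = (1.244, -0.700).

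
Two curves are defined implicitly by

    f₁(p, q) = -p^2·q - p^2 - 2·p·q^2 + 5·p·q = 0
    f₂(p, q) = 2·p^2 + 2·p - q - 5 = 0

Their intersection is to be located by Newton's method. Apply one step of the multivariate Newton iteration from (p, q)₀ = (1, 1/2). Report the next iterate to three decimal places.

At (1, 1/2): F = (0.500, -1.500).
Jacobian J = [[-2·p·q - 2·p - 2·q^2 + 5·q, -p^2 - 4·p·q + 5·p], [4·p + 2, -1]].
At the point, J = [[-1.000, 2.000], [6.000, -1.000]] (det J = -11.000).
Solving J·Δ = −F gives Δ = (0.227, -0.136).
Then the next iterate is (p, q)₁ = (1.227, 0.364).

(1.227, 0.364)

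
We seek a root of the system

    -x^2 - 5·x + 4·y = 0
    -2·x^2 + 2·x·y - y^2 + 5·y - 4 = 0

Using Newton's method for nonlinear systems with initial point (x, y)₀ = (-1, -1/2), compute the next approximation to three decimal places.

(0.625, 0.219)

At (-1, -1/2): F = (2.000, -7.750).
Jacobian J = [[-2·x - 5, 4], [-4·x + 2·y, 2·x - 2·y + 5]].
At the point, J = [[-3.000, 4.000], [3.000, 4.000]] (det J = -24.000).
Solving J·Δ = −F gives Δ = (1.625, 0.719).
Then the next iterate is (x, y)₁ = (0.625, 0.219).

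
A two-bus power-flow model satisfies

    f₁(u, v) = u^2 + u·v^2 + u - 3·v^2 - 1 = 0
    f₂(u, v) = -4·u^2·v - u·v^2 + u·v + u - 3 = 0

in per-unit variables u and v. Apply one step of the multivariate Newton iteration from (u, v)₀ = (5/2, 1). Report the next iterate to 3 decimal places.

(1.437, 0.807)

At (5/2, 1): F = (7.250, -25.500).
Jacobian J = [[2·u + v^2 + 1, 2·u·v - 6·v], [-8·u·v - v^2 + v + 1, -4·u^2 - 2·u·v + u]].
At the point, J = [[7.000, -1.000], [-19.000, -27.500]] (det J = -211.500).
Solving J·Δ = −F gives Δ = (-1.063, -0.193).
Then the next iterate is (u, v)₁ = (1.437, 0.807).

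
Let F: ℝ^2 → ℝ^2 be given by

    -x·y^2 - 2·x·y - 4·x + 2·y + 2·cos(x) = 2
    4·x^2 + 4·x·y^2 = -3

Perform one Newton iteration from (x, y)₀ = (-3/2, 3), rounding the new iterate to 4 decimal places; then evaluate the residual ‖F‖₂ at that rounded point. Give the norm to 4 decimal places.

31.8084

At (-3/2, 3): F = (32.641474, -42.0000).
Jacobian J = [[-y^2 - 2·y - 2·sin(x) - 4, -2·x·y - 2·x + 2], [8·x + 4·y^2, 8·x·y]].
At the point, J = [[-17.005010, 14.0000], [24.0000, -36.0000]] (det J = 276.180361).
Solving J·Δ = −F gives Δ = (2.1258, 0.2505).
Then the next iterate is (x, y)₁ = (0.6258, 3.2505).
Re-evaluating at (0.6258, 3.2505): F = (-7.061583, 31.014689), so ‖F‖₂ = 31.8084.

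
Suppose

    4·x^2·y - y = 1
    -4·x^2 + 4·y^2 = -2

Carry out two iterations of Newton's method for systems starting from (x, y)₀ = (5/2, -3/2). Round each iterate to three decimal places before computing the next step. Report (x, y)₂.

At (5/2, -3/2): F = (-37.000, -14.000).
Jacobian J = [[8·x·y, 4·x^2 - 1], [-8·x, 8·y]].
At the point, J = [[-30.000, 24.000], [-20.000, -12.000]] (det J = 840.000).
Solving J·Δ = −F gives Δ = (-0.929, 0.381).
Then the next iterate is (x, y)₁ = (1.571, -1.119).
Round to (1.571, -1.119) and repeat: F = (-10.92795, -2.86352), J = [[-14.06359, 8.87216], [-12.568, -8.952]].
Δ = (-0.519, 0.409), so (x, y)₂ = (1.052, -0.710).

(1.052, -0.710)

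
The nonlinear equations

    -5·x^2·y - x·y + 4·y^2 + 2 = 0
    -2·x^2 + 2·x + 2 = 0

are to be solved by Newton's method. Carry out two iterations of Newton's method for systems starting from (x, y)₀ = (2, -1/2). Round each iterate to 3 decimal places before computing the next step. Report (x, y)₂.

At (2, -1/2): F = (14.000, -2.000).
Jacobian J = [[-10·x·y - y, -5·x^2 - x + 8·y], [-4·x + 2, 0]].
At the point, J = [[10.500, -26.000], [-6.000, 0.000]] (det J = -156.000).
Solving J·Δ = −F gives Δ = (-0.333, 0.404).
Then the next iterate is (x, y)₁ = (1.667, -0.096).
Round to (1.667, -0.096) and repeat: F = (3.53076, -0.22378), J = [[1.69632, -16.32944], [-4.668, 0.000]].
Δ = (-0.048, 0.211), so (x, y)₂ = (1.619, 0.115).

(1.619, 0.115)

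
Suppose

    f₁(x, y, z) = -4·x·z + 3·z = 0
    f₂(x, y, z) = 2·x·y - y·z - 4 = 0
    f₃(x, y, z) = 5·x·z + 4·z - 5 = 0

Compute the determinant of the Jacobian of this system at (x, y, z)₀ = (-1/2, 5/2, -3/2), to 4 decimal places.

23.2500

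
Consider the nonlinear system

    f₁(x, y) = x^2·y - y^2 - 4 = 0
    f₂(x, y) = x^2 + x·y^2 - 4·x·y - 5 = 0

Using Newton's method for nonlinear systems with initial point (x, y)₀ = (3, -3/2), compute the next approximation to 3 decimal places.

(-0.875, -2.760)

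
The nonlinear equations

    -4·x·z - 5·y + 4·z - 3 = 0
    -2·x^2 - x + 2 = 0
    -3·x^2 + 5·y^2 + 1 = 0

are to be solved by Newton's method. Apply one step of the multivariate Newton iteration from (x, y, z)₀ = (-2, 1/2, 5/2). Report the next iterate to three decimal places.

(-1.429, 1.079, 1.176)

At (-2, 1/2, 5/2): F = (24.500, -4.000, -9.750).
Jacobian J = [[-4·z, -5, -4·x + 4], [-4·x - 1, 0, 0], [-6·x, 10·y, 0]].
At the point, J = [[-10.000, -5.000, 12.000], [7.000, 0.000, 0.000], [12.000, 5.000, 0.000]] (det J = 420.000).
Solving J·Δ = −F gives Δ = (0.571, 0.579, -1.324).
Then the next iterate is (x, y, z)₁ = (-1.429, 1.079, 1.176).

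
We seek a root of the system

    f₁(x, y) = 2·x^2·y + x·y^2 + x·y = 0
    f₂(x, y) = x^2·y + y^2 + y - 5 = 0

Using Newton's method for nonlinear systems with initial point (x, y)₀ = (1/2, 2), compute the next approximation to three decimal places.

At (1/2, 2): F = (4.000, 1.500).
Jacobian J = [[4·x·y + y^2 + y, 2·x^2 + 2·x·y + x], [2·x·y, x^2 + 2·y + 1]].
At the point, J = [[10.000, 3.000], [2.000, 5.250]] (det J = 46.500).
Solving J·Δ = −F gives Δ = (-0.355, -0.151).
Then the next iterate is (x, y)₁ = (0.145, 1.849).

(0.145, 1.849)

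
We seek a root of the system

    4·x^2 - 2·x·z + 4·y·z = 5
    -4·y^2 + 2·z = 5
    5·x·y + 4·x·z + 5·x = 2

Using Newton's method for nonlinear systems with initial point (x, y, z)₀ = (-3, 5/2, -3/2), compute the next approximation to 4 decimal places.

(-2.5564, 0.8008, -1.9925)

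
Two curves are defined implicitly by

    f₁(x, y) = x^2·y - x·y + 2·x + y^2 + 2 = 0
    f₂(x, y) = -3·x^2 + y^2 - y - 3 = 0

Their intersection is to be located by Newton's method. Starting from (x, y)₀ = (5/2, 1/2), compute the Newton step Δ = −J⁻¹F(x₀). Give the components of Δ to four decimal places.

At (5/2, 1/2): F = (9.1250, -22.0000).
Jacobian J = [[2·x·y - y + 2, x^2 - x + 2·y], [-6·x, 2·y - 1]].
At the point, J = [[4.0000, 4.7500], [-15.0000, 0.0000]] (det J = 71.2500).
Solving J·Δ = −F gives Δ = (-1.4667, -0.6860).

(-1.4667, -0.6860)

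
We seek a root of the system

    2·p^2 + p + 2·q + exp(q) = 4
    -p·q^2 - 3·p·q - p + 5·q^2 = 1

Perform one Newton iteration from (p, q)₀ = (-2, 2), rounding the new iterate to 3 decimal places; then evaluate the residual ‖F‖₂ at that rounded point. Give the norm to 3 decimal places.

11.291

At (-2, 2): F = (13.38906, 41.000).
Jacobian J = [[4·p + 1, exp(q) + 2], [-q^2 - 3·q - 1, -2·p·q - 3·p + 10·q]].
At the point, J = [[-7.000, 9.38906], [-11.000, 34.000]] (det J = -134.72038).
Solving J·Δ = −F gives Δ = (0.522, -1.037).
Then the next iterate is (p, q)₁ = (-1.478, 0.963).
Re-evaluating at (-1.478, 0.963): F = (3.43651, 10.75544), so ‖F‖₂ = 11.291.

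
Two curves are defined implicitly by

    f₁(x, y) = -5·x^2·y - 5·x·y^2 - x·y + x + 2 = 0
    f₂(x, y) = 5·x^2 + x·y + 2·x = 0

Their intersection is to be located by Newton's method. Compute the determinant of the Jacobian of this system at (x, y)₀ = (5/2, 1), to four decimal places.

1570.0000

J = [[-10·x·y - 5·y^2 - y + 1, -5·x^2 - 10·x·y - x], [10·x + y + 2, x]].
At the point, J = [[-30.0000, -58.7500], [28.0000, 2.5000]].
det J = 1570.0000.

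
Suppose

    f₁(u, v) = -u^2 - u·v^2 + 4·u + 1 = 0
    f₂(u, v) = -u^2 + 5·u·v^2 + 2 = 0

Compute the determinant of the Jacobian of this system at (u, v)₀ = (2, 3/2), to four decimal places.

J = [[-2·u - v^2 + 4, -2·u·v], [-2·u + 5·v^2, 10·u·v]].
At the point, J = [[-2.2500, -6.0000], [7.2500, 30.0000]].
det J = -24.0000.

-24.0000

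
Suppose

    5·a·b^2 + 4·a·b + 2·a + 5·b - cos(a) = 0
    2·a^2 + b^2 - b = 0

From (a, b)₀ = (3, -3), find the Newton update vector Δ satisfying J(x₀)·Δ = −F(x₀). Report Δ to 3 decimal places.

At (3, -3): F = (90.98999, 30.000).
Jacobian J = [[5·b^2 + 4·b + sin(a) + 2, 10·a·b + 4·a + 5], [4·a, 2·b - 1]].
At the point, J = [[35.14112, -73.000], [12.000, -7.000]] (det J = 630.01216).
Solving J·Δ = −F gives Δ = (-2.465, 0.060).

(-2.465, 0.060)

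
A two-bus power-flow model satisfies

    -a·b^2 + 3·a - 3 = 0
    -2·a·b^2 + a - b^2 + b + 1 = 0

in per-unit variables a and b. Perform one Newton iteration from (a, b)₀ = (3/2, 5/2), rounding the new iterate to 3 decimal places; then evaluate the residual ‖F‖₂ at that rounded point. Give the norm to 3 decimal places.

4.796

At (3/2, 5/2): F = (-7.875, -20.000).
Jacobian J = [[-b^2 + 3, -2·a·b], [-2·b^2 + 1, -4·a·b - 2·b + 1]].
At the point, J = [[-3.250, -7.500], [-11.500, -19.000]] (det J = -24.500).
Solving J·Δ = −F gives Δ = (-0.015, -1.043).
Then the next iterate is (a, b)₁ = (1.485, 1.457).
Re-evaluating at (1.485, 1.457): F = (-1.69743, -4.48571), so ‖F‖₂ = 4.796.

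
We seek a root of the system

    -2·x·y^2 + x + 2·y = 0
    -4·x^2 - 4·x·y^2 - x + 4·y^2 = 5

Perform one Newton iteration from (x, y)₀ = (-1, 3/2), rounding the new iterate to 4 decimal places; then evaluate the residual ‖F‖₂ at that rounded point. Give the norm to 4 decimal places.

2.1642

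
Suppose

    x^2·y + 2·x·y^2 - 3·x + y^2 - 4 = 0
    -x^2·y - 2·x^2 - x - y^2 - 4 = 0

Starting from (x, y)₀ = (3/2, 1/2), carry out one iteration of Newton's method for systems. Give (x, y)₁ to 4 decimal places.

At (3/2, 1/2): F = (-6.3750, -11.3750).
Jacobian J = [[2·x·y + 2·y^2 - 3, x^2 + 4·x·y + 2·y], [-2·x·y - 4·x - 1, -x^2 - 2·y]].
At the point, J = [[-1.0000, 6.2500], [-8.5000, -3.2500]] (det J = 56.3750).
Solving J·Δ = −F gives Δ = (-1.6286, 0.7594).
Then the next iterate is (x, y)₁ = (-0.1286, 1.2594).

(-0.1286, 1.2594)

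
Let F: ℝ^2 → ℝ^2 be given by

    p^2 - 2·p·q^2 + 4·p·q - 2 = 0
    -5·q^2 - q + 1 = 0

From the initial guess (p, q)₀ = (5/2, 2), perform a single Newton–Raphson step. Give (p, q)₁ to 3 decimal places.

(-0.350, 1.000)

At (5/2, 2): F = (4.250, -21.000).
Jacobian J = [[2·p - 2·q^2 + 4·q, -4·p·q + 4·p], [0, -10·q - 1]].
At the point, J = [[5.000, -10.000], [0.000, -21.000]] (det J = -105.000).
Solving J·Δ = −F gives Δ = (-2.850, -1.000).
Then the next iterate is (p, q)₁ = (-0.350, 1.000).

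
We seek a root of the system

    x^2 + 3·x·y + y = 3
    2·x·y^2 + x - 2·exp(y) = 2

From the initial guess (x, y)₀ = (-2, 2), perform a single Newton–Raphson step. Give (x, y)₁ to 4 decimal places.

(4.2280, 2.6912)

At (-2, 2): F = (-9.0000, -34.778112).
Jacobian J = [[2·x + 3·y, 3·x + 1], [2·y^2 + 1, 4·x·y - 2·exp(y)]].
At the point, J = [[2.0000, -5.0000], [9.0000, -30.778112]] (det J = -16.556224).
Solving J·Δ = −F gives Δ = (6.2280, 0.6912).
Then the next iterate is (x, y)₁ = (4.2280, 2.6912).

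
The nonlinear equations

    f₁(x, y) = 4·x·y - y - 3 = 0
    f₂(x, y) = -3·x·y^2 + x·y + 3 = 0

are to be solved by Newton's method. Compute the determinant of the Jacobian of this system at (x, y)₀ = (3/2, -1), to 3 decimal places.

-22.000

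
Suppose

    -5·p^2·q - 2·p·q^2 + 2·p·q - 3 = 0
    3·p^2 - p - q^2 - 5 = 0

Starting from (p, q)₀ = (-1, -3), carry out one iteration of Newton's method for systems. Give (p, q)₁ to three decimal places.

At (-1, -3): F = (36.000, -10.000).
Jacobian J = [[-10·p·q - 2·q^2 + 2·q, -5·p^2 - 4·p·q + 2·p], [6·p - 1, -2·q]].
At the point, J = [[-54.000, -19.000], [-7.000, 6.000]] (det J = -457.000).
Solving J·Δ = −F gives Δ = (0.057, 1.733).
Then the next iterate is (p, q)₁ = (-0.943, -1.267).

(-0.943, -1.267)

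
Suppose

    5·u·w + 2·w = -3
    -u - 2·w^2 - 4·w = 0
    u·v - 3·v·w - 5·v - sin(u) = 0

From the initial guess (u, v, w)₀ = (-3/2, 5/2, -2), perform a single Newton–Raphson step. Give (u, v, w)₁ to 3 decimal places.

(-0.088, 9.185, -2.022)

At (-3/2, 5/2, -2): F = (14.000, 1.500, -0.25251).
Jacobian J = [[5·w, 0, 5·u + 2], [-1, 0, -4·w - 4], [v - cos(u), u - 3·w - 5, -3·v]].
At the point, J = [[-10.000, 0.000, -5.500], [-1.000, 0.000, 4.000], [2.42926, -0.500, -7.500]] (det J = -22.750).
Solving J·Δ = −F gives Δ = (1.412, 6.685, -0.022).
Then the next iterate is (u, v, w)₁ = (-0.088, 9.185, -2.022).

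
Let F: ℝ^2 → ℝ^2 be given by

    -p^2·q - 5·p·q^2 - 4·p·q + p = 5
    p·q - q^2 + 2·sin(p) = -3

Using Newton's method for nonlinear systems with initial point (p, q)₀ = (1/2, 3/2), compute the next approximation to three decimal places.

At (1/2, 3/2): F = (-13.500, 2.45885).
Jacobian J = [[-2·p·q - 5·q^2 - 4·q + 1, -p^2 - 10·p·q - 4·p], [q + 2·cos(p), p - 2·q]].
At the point, J = [[-17.750, -9.750], [3.25517, -2.500]] (det J = 76.11286).
Solving J·Δ = −F gives Δ = (-0.758, -0.004).
Then the next iterate is (p, q)₁ = (-0.258, 1.496).

(-0.258, 1.496)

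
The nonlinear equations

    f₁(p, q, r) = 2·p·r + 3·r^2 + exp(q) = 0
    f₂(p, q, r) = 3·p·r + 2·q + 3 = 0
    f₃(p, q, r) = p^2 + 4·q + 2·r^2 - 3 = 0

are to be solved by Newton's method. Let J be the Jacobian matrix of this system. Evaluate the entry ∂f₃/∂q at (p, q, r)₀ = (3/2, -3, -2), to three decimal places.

4.000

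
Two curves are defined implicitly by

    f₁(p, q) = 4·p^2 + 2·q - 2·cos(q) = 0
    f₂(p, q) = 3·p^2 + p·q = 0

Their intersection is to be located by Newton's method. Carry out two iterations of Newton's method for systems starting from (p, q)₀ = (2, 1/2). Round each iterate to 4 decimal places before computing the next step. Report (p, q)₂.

(2.0046, -26.8496)

At (2, 1/2): F = (15.244835, 13.0000).
Jacobian J = [[8·p, 2·sin(q) + 2], [6·p + q, p]].
At the point, J = [[16.0000, 2.958851], [12.5000, 2.0000]] (det J = -4.985638).
Solving J·Δ = −F gives Δ = (-1.5997, 3.4980).
Then the next iterate is (p, q)₁ = (0.4003, 3.9980).
Round to (0.4003, 3.9980) and repeat: F = (9.947272, 2.081120), J = [[3.2024, 0.489013], [6.3998, 0.4003]].
Δ = (1.6043, -30.8476), so (p, q)₂ = (2.0046, -26.8496).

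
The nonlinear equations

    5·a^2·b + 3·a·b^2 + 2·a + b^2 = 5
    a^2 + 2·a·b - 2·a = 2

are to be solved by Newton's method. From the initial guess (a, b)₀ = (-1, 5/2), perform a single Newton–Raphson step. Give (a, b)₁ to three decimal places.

(-0.556, 0.722)

At (-1, 5/2): F = (-7.000, -4.000).
Jacobian J = [[10·a·b + 3·b^2 + 2, 5·a^2 + 6·a·b + 2·b], [2·a + 2·b - 2, 2·a]].
At the point, J = [[-4.250, -5.000], [1.000, -2.000]] (det J = 13.500).
Solving J·Δ = −F gives Δ = (0.444, -1.778).
Then the next iterate is (a, b)₁ = (-0.556, 0.722).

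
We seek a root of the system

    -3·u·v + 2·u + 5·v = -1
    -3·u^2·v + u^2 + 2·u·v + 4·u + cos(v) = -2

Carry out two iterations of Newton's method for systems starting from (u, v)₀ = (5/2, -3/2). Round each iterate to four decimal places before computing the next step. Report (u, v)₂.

At (5/2, -3/2): F = (9.7500, 38.945737).
Jacobian J = [[-3·v + 2, -3·u + 5], [-6·u·v + 2·u + 2·v + 4, -3·u^2 + 2·u - sin(v)]].
At the point, J = [[6.5000, -2.5000], [28.5000, -12.752505]] (det J = -11.641283).
Solving J·Δ = −F gives Δ = (-2.3170, -2.1241).
Then the next iterate is (u, v)₁ = (0.1830, -3.6241).
Round to (0.1830, -3.6241) and repeat: F = (-14.764869, 0.917337), J = [[12.8723, 4.4510], [1.097062, -0.198469]].
Δ = (-0.1550, 3.7654), so (u, v)₂ = (0.0280, 0.1413).

(0.0280, 0.1413)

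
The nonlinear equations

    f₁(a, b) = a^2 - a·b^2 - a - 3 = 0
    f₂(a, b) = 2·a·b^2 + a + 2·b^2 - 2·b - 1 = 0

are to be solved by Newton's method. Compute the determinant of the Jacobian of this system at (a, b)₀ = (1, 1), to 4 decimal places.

6.0000

J = [[2·a - b^2 - 1, -2·a·b], [2·b^2 + 1, 4·a·b + 4·b - 2]].
At the point, J = [[0.0000, -2.0000], [3.0000, 6.0000]].
det J = 6.0000.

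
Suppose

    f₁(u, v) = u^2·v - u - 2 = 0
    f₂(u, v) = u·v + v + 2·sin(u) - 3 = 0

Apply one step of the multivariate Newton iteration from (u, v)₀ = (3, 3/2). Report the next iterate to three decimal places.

(2.877, 0.665)

At (3, 3/2): F = (8.500, 3.28224).
Jacobian J = [[2·u·v - 1, u^2], [v + 2·cos(u), u + 1]].
At the point, J = [[8.000, 9.000], [-0.47998, 4.000]] (det J = 36.31986).
Solving J·Δ = −F gives Δ = (-0.123, -0.835).
Then the next iterate is (u, v)₁ = (2.877, 0.665).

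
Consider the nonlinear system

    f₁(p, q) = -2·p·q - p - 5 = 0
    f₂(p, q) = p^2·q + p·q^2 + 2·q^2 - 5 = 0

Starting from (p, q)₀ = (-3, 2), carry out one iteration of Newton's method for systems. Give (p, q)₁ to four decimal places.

At (-3, 2): F = (10.0000, 9.0000).
Jacobian J = [[-2·q - 1, -2·p], [2·p·q + q^2, p^2 + 2·p·q + 4·q]].
At the point, J = [[-5.0000, 6.0000], [-8.0000, 5.0000]] (det J = 23.0000).
Solving J·Δ = −F gives Δ = (0.1739, -1.5217).
Then the next iterate is (p, q)₁ = (-2.8261, 0.4783).

(-2.8261, 0.4783)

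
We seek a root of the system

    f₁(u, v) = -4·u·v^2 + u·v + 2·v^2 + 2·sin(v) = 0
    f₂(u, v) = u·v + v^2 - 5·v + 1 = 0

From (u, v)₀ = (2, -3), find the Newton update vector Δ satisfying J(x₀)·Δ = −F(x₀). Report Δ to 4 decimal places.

At (2, -3): F = (-60.282240, 19.0000).
Jacobian J = [[-4·v^2 + v, -8·u·v + u + 4·v + 2·cos(v)], [v, u + 2·v - 5]].
At the point, J = [[-39.0000, 36.020015], [-3.0000, -9.0000]] (det J = 459.060045).
Solving J·Δ = −F gives Δ = (0.3090, 2.0081).

(0.3090, 2.0081)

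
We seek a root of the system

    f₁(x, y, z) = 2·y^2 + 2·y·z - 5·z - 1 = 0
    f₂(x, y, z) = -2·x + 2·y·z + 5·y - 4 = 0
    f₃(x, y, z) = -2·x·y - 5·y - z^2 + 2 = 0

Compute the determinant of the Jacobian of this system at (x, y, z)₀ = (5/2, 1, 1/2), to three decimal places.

-126.000

J = [[0, 4·y + 2·z, 2·y - 5], [-2, 2·z + 5, 2·y], [-2·y, -2·x - 5, -2·z]].
At the point, J = [[0.000, 5.000, -3.000], [-2.000, 6.000, 2.000], [-2.000, -10.000, -1.000]].
det J = -126.000.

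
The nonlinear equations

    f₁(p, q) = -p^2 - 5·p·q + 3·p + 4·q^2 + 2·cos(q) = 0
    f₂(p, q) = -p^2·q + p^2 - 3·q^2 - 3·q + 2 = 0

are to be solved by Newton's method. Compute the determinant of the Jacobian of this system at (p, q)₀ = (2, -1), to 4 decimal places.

J = [[-2·p - 5·q + 3, -5·p + 8·q - 2·sin(q)], [-2·p·q + 2·p, -p^2 - 6·q - 3]].
At the point, J = [[4.0000, -16.317058], [8.0000, -1.0000]].
det J = 126.5365.

126.5365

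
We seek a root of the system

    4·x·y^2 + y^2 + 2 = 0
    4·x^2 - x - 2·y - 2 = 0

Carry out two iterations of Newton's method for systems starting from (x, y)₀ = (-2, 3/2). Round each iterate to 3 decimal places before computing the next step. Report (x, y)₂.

At (-2, 3/2): F = (-13.750, 13.000).
Jacobian J = [[4·y^2, 8·x·y + 2·y], [8·x - 1, -2]].
At the point, J = [[9.000, -21.000], [-17.000, -2.000]] (det J = -375.000).
Solving J·Δ = −F gives Δ = (0.801, -0.311).
Then the next iterate is (x, y)₁ = (-1.199, 1.189).
Round to (-1.199, 1.189) and repeat: F = (-3.36648, 2.57140), J = [[5.65488, -9.02689], [-10.592, -2.000]].
Δ = (0.280, -0.197), so (x, y)₂ = (-0.919, 0.992).

(-0.919, 0.992)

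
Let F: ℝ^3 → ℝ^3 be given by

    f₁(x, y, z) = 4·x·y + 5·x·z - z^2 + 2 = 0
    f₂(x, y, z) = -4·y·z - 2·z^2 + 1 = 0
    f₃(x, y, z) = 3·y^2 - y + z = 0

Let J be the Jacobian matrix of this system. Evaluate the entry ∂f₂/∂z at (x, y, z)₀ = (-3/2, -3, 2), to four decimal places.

∂f₂/∂z = -4·y - 4·z.
At (-3/2, -3, 2) this is 4.0000.

4.0000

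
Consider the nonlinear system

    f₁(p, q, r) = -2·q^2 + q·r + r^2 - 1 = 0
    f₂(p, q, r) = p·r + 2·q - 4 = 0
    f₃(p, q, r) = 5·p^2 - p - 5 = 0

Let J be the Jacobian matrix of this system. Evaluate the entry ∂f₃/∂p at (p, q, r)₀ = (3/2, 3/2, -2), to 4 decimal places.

∂f₃/∂p = 10·p - 1.
At (3/2, 3/2, -2) this is 14.0000.

14.0000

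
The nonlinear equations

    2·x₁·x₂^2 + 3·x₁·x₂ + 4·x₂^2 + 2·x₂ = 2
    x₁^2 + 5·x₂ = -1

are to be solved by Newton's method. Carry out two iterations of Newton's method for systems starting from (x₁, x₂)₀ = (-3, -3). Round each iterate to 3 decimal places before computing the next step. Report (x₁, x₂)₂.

At (-3, -3): F = (1.000, -5.000).
Jacobian J = [[2·x₂^2 + 3·x₂, 4·x₁·x₂ + 3·x₁ + 8·x₂ + 2], [2·x₁, 5]].
At the point, J = [[9.000, 5.000], [-6.000, 5.000]] (det J = 75.000).
Solving J·Δ = −F gives Δ = (-0.400, 0.520).
Then the next iterate is (x₁, x₂)₁ = (-3.400, -2.480).
Round to (-3.400, -2.480) and repeat: F = (1.11488, 0.160), J = [[4.86080, 5.688], [-6.800, 5.000]].
Δ = (-0.074, -0.133), so (x₁, x₂)₂ = (-3.474, -2.613).

(-3.474, -2.613)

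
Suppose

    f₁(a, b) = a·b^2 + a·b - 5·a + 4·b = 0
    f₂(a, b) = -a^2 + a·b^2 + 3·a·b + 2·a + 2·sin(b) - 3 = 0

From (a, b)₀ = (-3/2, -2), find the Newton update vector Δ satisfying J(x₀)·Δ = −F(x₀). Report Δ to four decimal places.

(2.0996, 1.1528)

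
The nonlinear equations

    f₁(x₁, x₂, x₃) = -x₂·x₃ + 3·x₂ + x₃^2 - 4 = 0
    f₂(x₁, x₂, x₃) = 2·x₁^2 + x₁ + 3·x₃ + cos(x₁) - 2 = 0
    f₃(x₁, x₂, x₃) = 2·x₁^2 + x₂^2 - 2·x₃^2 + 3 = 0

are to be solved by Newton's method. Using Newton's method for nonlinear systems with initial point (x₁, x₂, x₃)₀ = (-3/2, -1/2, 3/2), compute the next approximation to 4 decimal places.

(-0.7295, 3.1009, 0.6710)

At (-3/2, -1/2, 3/2): F = (-2.5000, 5.570737, 3.2500).
Jacobian J = [[0, -x₃ + 3, -x₂ + 2·x₃], [4·x₁ - sin(x₁) + 1, 0, 3], [4·x₁, 2·x₂, -4·x₃]].
At the point, J = [[0.0000, 1.5000, 3.5000], [-4.002505, 0.0000, 3.0000], [-6.0000, -1.0000, -6.0000]] (det J = -49.013778).
Solving J·Δ = −F gives Δ = (0.7705, 3.6009, -0.8290).
Then the next iterate is (x₁, x₂, x₃)₁ = (-0.7295, 3.1009, 0.6710).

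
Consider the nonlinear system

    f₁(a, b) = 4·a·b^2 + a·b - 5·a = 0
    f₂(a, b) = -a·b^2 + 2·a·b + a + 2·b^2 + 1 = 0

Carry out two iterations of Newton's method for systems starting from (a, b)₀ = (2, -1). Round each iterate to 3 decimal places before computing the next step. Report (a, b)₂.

At (2, -1): F = (-4.000, -1.000).
Jacobian J = [[4·b^2 + b - 5, 8·a·b + a], [-b^2 + 2·b + 1, -2·a·b + 2·a + 4·b]].
At the point, J = [[-2.000, -14.000], [-2.000, 4.000]] (det J = -36.000).
Solving J·Δ = −F gives Δ = (-0.833, -0.167).
Then the next iterate is (a, b)₁ = (1.167, -1.167).
Round to (1.167, -1.167) and repeat: F = (-0.83959, 0.57768), J = [[-0.71944, -9.72811], [-2.69589, 0.38978]].
Δ = (0.200, -0.101), so (a, b)₂ = (1.367, -1.268).

(1.367, -1.268)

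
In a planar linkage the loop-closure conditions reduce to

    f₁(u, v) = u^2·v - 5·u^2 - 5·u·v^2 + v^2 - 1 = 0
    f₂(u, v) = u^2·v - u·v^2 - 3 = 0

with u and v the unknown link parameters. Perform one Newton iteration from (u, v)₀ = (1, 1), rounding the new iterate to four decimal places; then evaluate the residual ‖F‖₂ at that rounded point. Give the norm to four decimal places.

32.5874

At (1, 1): F = (-9.0000, -3.0000).
Jacobian J = [[2·u·v - 10·u - 5·v^2, u^2 - 10·u·v + 2·v], [2·u·v - v^2, u^2 - 2·u·v]].
At the point, J = [[-13.0000, -7.0000], [1.0000, -1.0000]] (det J = 20.0000).
Solving J·Δ = −F gives Δ = (0.6000, -2.4000).
Then the next iterate is (u, v)₁ = (1.6000, -1.4000).
Re-evaluating at (1.6000, -1.4000): F = (-31.1040, -9.7200), so ‖F‖₂ = 32.5874.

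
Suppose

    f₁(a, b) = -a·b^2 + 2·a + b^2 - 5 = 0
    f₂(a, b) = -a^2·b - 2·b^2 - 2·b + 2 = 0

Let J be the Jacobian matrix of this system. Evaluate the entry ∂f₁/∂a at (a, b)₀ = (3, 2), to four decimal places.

∂f₁/∂a = -b^2 + 2.
At (3, 2) this is -2.0000.

-2.0000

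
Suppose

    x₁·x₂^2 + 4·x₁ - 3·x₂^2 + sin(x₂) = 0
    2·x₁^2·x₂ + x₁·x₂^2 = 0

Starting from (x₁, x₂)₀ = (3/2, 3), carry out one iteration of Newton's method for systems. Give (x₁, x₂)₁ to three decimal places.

At (3/2, 3): F = (-7.35888, 27.000).
Jacobian J = [[x₂^2 + 4, 2·x₁·x₂ - 6·x₂ + cos(x₂)], [4·x₁·x₂ + x₂^2, 2·x₁^2 + 2·x₁·x₂]].
At the point, J = [[13.000, -9.98999], [27.000, 13.500]] (det J = 445.22980).
Solving J·Δ = −F gives Δ = (-0.383, -1.235).
Then the next iterate is (x₁, x₂)₁ = (1.117, 1.765).

(1.117, 1.765)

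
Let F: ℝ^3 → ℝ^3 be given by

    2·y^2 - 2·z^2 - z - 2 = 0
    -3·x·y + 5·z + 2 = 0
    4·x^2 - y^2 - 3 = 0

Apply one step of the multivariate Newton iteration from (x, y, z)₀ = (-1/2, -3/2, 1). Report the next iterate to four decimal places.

At (-1/2, -3/2, 1): F = (-0.5000, 4.7500, -4.2500).
Jacobian J = [[0, 4·y, -4·z - 1], [-3·y, -3·x, 5], [8·x, -2·y, 0]].
At the point, J = [[0.0000, -6.0000, -5.0000], [4.5000, 1.5000, 5.0000], [-4.0000, 3.0000, 0.0000]] (det J = 22.5000).
Solving J·Δ = −F gives Δ = (-1.4167, -0.4722, 0.4667).
Then the next iterate is (x, y, z)₁ = (-1.9167, -1.9722, 1.4667).

(-1.9167, -1.9722, 1.4667)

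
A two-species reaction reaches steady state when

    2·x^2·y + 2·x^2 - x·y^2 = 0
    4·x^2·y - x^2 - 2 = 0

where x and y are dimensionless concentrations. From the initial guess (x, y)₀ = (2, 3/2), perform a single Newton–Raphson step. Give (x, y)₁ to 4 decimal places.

(1.1311, 1.4611)

At (2, 3/2): F = (15.5000, 18.0000).
Jacobian J = [[4·x·y + 4·x - y^2, 2·x^2 - 2·x·y], [8·x·y - 2·x, 4·x^2]].
At the point, J = [[17.7500, 2.0000], [20.0000, 16.0000]] (det J = 244.0000).
Solving J·Δ = −F gives Δ = (-0.8689, -0.0389).
Then the next iterate is (x, y)₁ = (1.1311, 1.4611).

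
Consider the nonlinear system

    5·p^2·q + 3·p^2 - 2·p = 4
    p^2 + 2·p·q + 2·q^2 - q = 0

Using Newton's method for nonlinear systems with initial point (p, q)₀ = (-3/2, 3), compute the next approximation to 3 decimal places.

(-1.037, 1.795)

At (-3/2, 3): F = (39.500, 8.250).
Jacobian J = [[10·p·q + 6·p - 2, 5·p^2], [2·p + 2·q, 2·p + 4·q - 1]].
At the point, J = [[-56.000, 11.250], [3.000, 8.000]] (det J = -481.750).
Solving J·Δ = −F gives Δ = (0.463, -1.205).
Then the next iterate is (p, q)₁ = (-1.037, 1.795).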